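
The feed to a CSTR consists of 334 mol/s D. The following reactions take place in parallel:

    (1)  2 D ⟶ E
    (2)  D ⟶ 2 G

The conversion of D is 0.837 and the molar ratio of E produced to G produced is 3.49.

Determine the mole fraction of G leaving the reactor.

0.168

Conversion of D: D consumed = 0.837 × 334 = 279.6 mol/s = 2ξ₁ + 1ξ₂.
Selectivity: 1ξ₁ / (2ξ₂) = 3.49 → ξ₁ = 6.98 ξ₂.
Substitute: (2·6.98 + 1) ξ₂ = 279.6 → ξ₂ = 18.69 mol/s, ξ₁ = 130.4 mol/s.
Outlet amounts (n = n₀ + Σ ν·ξ):
  D: 334 − 2(130.4) − 1(18.69) = 54.44
  E: 0 + 1(130.4) = 130.4
  G: 0 + 2(18.69) = 37.37
Total out = 222.3 mol/s; y_G = 37.37 / 222.3 = 0.1682.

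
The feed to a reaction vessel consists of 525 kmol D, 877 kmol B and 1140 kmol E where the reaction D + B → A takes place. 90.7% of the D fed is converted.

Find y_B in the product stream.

0.194

D reacted = 0.907 × 525 = 476.2 kmol; ν_D = −1, so ξ = 476.2/1 = 476.2 kmol.
Outlet amounts (n = n₀ + ν ξ):
  D: 525 − 1(476.2) = 48.82
  B: 877 − 1(476.2) = 400.8
  A: 0 + 1(476.2) = 476.2
  E: 1140 (inert)
Total out = 2066 kmol; y_B = 400.8 / 2066 = 0.194.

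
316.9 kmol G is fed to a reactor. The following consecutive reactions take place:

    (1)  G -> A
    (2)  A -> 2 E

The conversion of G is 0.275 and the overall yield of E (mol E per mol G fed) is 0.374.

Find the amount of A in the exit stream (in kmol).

27.9 kmol

Conversion of G: G consumed = 1ξ₁ = 0.275 × 316.9 → ξ₁ = 87.15 kmol.
Yield of E: 2ξ₂ / 316.9 = 0.374 → ξ₂ = 59.26 kmol.
Outlet amounts (n = n₀ + Σ ν·ξ):
  G: 316.9 − 1(87.15) = 229.8
  A: 0 + 1(87.15) − 1(59.26) = 27.89
  E: 0 + 2(59.26) = 118.5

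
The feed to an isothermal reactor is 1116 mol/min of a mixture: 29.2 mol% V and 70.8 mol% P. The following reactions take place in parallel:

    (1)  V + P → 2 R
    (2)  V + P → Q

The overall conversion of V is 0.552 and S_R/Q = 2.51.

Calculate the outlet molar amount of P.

Conversion of V: V consumed = 0.552 × 325.9 = 179.9 mol/min = 1ξ₁ + 1ξ₂.
Selectivity: 2ξ₁ / (1ξ₂) = 2.51 → ξ₁ = 1.255 ξ₂.
Substitute: (1·1.255 + 1) ξ₂ = 179.9 → ξ₂ = 79.77 mol/min, ξ₁ = 100.1 mol/min.
Outlet amounts (n = n₀ + Σ ν·ξ):
  V: 325.9 − 1(100.1) − 1(79.77) = 146
  P: 790.1 − 1(100.1) − 1(79.77) = 610.2
  R: 0 + 2(100.1) = 200.2
  Q: 0 + 1(79.77) = 79.77

610 mol/min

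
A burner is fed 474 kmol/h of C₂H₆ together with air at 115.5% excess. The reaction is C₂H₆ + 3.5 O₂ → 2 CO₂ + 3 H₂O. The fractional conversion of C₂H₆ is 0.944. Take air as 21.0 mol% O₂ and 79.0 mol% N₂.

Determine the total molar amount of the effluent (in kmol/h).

17700 kmol/h

Stoichiometric O₂ = 3.5 × 474 = 1659 kmol/h; O₂ fed = 1659 × 2.155 = 3575 kmol/h.
N₂ fed = 3575 × 79/21 = 13450 kmol/h.
Fuel reacted = 0.944 × 474 → ξ = 447.5 kmol/h.
Outlet (n = n₀ + ν ξ):
  C₂H₆: 474 − 1(447.5) = 26.54
  O₂: 3575 − 3.5(447.5) = 2009
  N₂: 13450 (inert)
  CO₂: 0 + 2(447.5) = 894.9
  H₂O: 0 + 3(447.5) = 1342
Total out = 26.54 + 2009 + 13450 + 894.9 + 1342 = 17720 kmol/h.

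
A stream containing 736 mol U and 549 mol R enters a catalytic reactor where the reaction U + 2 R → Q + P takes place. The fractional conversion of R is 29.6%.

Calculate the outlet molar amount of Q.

81.3 mol

R reacted = 0.296 × 549 = 162.5 mol; ν_R = −2, so ξ = 162.5/2 = 81.25 mol.
Outlet amounts (n = n₀ + ν ξ):
  U: 736 − 1(81.25) = 654.7
  R: 549 − 2(81.25) = 386.5
  Q: 0 + 1(81.25) = 81.25
  P: 0 + 1(81.25) = 81.25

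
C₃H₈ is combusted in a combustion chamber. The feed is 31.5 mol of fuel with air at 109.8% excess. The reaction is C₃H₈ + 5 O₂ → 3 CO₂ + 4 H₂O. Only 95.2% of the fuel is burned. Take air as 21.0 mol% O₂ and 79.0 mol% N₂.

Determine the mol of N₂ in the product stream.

1240 mol

Stoichiometric O₂ = 5 × 31.5 = 157.5 mol; O₂ fed = 157.5 × 2.098 = 330.4 mol.
N₂ fed = 330.4 × 79/21 = 1243 mol.
Fuel reacted = 0.952 × 31.5 → ξ = 29.99 mol.
Outlet (n = n₀ + ν ξ):
  C₃H₈: 31.5 − 1(29.99) = 1.512
  O₂: 330.4 − 5(29.99) = 180.5
  N₂: 1243 (inert)
  CO₂: 0 + 3(29.99) = 89.96
  H₂O: 0 + 4(29.99) = 120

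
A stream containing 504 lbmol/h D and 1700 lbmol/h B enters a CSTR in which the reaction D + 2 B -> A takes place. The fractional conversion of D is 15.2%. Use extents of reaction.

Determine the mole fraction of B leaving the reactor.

0.754

D reacted = 0.152 × 504 = 76.61 lbmol/h; ν_D = −1, so ξ = 76.61/1 = 76.61 lbmol/h.
Outlet amounts (n = n₀ + ν ξ):
  D: 504 − 1(76.61) = 427.4
  B: 1700 − 2(76.61) = 1547
  A: 0 + 1(76.61) = 76.61
Total out = 2051 lbmol/h; y_B = 1547 / 2051 = 0.7542.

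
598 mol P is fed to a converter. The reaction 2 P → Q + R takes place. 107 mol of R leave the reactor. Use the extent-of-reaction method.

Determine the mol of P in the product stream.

384 mol

For R: n = n₀ + 1ξ → 107 = 0 + 1ξ, giving ξ = 107 mol.
Outlet amounts (n = n₀ + ν ξ):
  P: 598 − 2(107) = 384
  Q: 0 + 1(107) = 107
  R: 0 + 1(107) = 107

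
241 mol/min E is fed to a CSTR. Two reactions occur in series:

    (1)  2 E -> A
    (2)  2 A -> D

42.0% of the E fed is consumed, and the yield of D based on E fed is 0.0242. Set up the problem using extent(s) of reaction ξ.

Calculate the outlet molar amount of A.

38.9 mol/min

Conversion of E: E consumed = 2ξ₁ = 0.42 × 241 → ξ₁ = 50.61 mol/min.
Yield of D: 1ξ₂ / 241 = 0.0242 → ξ₂ = 5.832 mol/min.
Outlet amounts (n = n₀ + Σ ν·ξ):
  E: 241 − 2(50.61) = 139.8
  A: 0 + 1(50.61) − 2(5.832) = 38.95
  D: 0 + 1(5.832) = 5.832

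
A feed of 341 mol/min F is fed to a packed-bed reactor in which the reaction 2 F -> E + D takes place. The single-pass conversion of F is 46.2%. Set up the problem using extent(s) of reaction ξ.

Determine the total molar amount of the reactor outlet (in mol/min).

341 mol/min

F reacted = 0.462 × 341 = 157.5 mol/min; ν_F = −2, so ξ = 157.5/2 = 78.77 mol/min.
Outlet amounts (n = n₀ + ν ξ):
  F: 341 − 2(78.77) = 183.5
  E: 0 + 1(78.77) = 78.77
  D: 0 + 1(78.77) = 78.77
Total out = 183.5 + 78.77 + 78.77 = 341 mol/min.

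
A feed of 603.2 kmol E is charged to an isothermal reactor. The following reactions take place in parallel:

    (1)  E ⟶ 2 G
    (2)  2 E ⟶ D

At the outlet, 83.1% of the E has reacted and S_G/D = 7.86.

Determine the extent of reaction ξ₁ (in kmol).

ξ₁ = 332 kmol

Conversion of E: E consumed = 0.831 × 603.2 = 501.3 kmol = 1ξ₁ + 2ξ₂.
Selectivity: 2ξ₁ / (1ξ₂) = 7.86 → ξ₁ = 3.93 ξ₂.
Substitute: (1·3.93 + 2) ξ₂ = 501.3 → ξ₂ = 84.53 kmol, ξ₁ = 332.2 kmol.
Outlet amounts (n = n₀ + Σ ν·ξ):
  E: 603.2 − 1(332.2) − 2(84.53) = 101.9
  G: 0 + 2(332.2) = 664.4
  D: 0 + 1(84.53) = 84.53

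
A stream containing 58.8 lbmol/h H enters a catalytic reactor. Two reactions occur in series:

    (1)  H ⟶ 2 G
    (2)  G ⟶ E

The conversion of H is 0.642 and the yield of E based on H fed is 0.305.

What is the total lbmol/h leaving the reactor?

96.5 lbmol/h

Conversion of H: H consumed = 1ξ₁ = 0.642 × 58.8 → ξ₁ = 37.75 lbmol/h.
Yield of E: 1ξ₂ / 58.8 = 0.305 → ξ₂ = 17.93 lbmol/h.
Outlet amounts (n = n₀ + Σ ν·ξ):
  H: 58.8 − 1(37.75) = 21.05
  G: 0 + 2(37.75) − 1(17.93) = 57.57
  E: 0 + 1(17.93) = 17.93
Total out = 21.05 + 57.57 + 17.93 = 96.55 lbmol/h.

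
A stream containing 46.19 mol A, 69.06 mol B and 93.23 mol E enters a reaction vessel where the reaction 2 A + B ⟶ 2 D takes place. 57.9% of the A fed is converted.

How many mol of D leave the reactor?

A reacted = 0.579 × 46.19 = 26.74 mol; ν_A = −2, so ξ = 26.74/2 = 13.37 mol.
Outlet amounts (n = n₀ + ν ξ):
  A: 46.19 − 2(13.37) = 19.45
  B: 69.06 − 1(13.37) = 55.69
  D: 0 + 2(13.37) = 26.74
  E: 93.23 (inert)

26.7 mol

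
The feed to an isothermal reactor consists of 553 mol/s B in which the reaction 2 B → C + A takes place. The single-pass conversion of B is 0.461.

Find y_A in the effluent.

0.231

B reacted = 0.461 × 553 = 254.9 mol/s; ν_B = −2, so ξ = 254.9/2 = 127.5 mol/s.
Outlet amounts (n = n₀ + ν ξ):
  B: 553 − 2(127.5) = 298.1
  C: 0 + 1(127.5) = 127.5
  A: 0 + 1(127.5) = 127.5
Total out = 553 mol/s; y_A = 127.5 / 553 = 0.2305.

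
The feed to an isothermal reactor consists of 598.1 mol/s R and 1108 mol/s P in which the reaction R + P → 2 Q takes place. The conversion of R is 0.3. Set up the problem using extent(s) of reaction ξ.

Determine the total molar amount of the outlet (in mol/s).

1710 mol/s

R reacted = 0.3 × 598.1 = 179.4 mol/s; ν_R = −1, so ξ = 179.4/1 = 179.4 mol/s.
Outlet amounts (n = n₀ + ν ξ):
  R: 598.1 − 1(179.4) = 418.7
  P: 1108 − 1(179.4) = 928.6
  Q: 0 + 2(179.4) = 358.9
Total out = 418.7 + 928.6 + 358.9 = 1706 mol/s.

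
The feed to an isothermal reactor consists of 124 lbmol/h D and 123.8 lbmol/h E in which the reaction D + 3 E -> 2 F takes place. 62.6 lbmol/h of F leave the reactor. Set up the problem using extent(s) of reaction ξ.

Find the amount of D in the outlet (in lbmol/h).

92.7 lbmol/h

For F: n = n₀ + 2ξ → 62.6 = 0 + 2ξ, giving ξ = 31.3 lbmol/h.
Outlet amounts (n = n₀ + ν ξ):
  D: 124 − 1(31.3) = 92.7
  E: 123.8 − 3(31.3) = 29.9
  F: 0 + 2(31.3) = 62.6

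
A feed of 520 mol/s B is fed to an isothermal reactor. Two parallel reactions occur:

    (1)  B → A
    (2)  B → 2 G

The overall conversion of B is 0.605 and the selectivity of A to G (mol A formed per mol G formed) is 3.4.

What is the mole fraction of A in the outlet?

Conversion of B: B consumed = 0.605 × 520 = 314.6 mol/s = 1ξ₁ + 1ξ₂.
Selectivity: 1ξ₁ / (2ξ₂) = 3.4 → ξ₁ = 6.8 ξ₂.
Substitute: (1·6.8 + 1) ξ₂ = 314.6 → ξ₂ = 40.33 mol/s, ξ₁ = 274.3 mol/s.
Outlet amounts (n = n₀ + Σ ν·ξ):
  B: 520 − 1(274.3) − 1(40.33) = 205.4
  A: 0 + 1(274.3) = 274.3
  G: 0 + 2(40.33) = 80.67
Total out = 560.3 mol/s; y_A = 274.3 / 560.3 = 0.4895.

0.489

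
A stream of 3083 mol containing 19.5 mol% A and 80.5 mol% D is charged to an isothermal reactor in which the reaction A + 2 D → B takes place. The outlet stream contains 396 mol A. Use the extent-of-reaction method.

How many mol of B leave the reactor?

For A: n = n₀ − 1ξ → 396 = 601.2 − 1ξ, giving ξ = 205.2 mol.
Outlet amounts (n = n₀ + ν ξ):
  A: 601.2 − 1(205.2) = 396
  D: 2482 − 2(205.2) = 2071
  B: 0 + 1(205.2) = 205.2

205 mol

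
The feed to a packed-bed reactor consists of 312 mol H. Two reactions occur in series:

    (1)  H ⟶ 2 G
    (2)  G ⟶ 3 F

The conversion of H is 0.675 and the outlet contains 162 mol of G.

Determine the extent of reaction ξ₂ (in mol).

ξ₂ = 259 mol

Conversion of H: H consumed = 1ξ₁ = 0.675 × 312 → ξ₁ = 210.6 mol.
G balance: n_G = 0 + 2ξ₁ − 1ξ₂ = 162 → ξ₂ = (2·210.6 − 162)/1 = 259.2 mol.
Outlet amounts (n = n₀ + Σ ν·ξ):
  H: 312 − 1(210.6) = 101.4
  G: 0 + 2(210.6) − 1(259.2) = 162
  F: 0 + 3(259.2) = 777.6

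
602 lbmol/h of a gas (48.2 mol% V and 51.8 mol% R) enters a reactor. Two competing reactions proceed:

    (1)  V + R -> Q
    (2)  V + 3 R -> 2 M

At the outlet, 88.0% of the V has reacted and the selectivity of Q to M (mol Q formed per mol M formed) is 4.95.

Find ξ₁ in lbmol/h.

ξ₁ = 232 lbmol/h

Conversion of V: V consumed = 0.88 × 290.2 = 255.3 lbmol/h = 1ξ₁ + 1ξ₂.
Selectivity: 1ξ₁ / (2ξ₂) = 4.95 → ξ₁ = 9.9 ξ₂.
Substitute: (1·9.9 + 1) ξ₂ = 255.3 → ξ₂ = 23.43 lbmol/h, ξ₁ = 231.9 lbmol/h.
Outlet amounts (n = n₀ + Σ ν·ξ):
  V: 290.2 − 1(231.9) − 1(23.43) = 34.82
  R: 311.8 − 1(231.9) − 3(23.43) = 9.64
  Q: 0 + 1(231.9) = 231.9
  M: 0 + 2(23.43) = 46.85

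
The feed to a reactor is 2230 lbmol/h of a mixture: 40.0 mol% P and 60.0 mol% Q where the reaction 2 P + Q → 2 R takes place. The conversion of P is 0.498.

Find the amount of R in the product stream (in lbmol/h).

444 lbmol/h

P reacted = 0.498 × 892 = 444.2 lbmol/h; ν_P = −2, so ξ = 444.2/2 = 222.1 lbmol/h.
Outlet amounts (n = n₀ + ν ξ):
  P: 892 − 2(222.1) = 447.8
  Q: 1338 − 1(222.1) = 1116
  R: 0 + 2(222.1) = 444.2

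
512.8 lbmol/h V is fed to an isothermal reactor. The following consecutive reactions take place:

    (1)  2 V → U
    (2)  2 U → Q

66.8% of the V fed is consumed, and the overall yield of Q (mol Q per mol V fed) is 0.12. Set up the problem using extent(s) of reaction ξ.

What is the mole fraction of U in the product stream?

Conversion of V: V consumed = 2ξ₁ = 0.668 × 512.8 → ξ₁ = 171.3 lbmol/h.
Yield of Q: 1ξ₂ / 512.8 = 0.12 → ξ₂ = 61.54 lbmol/h.
Outlet amounts (n = n₀ + Σ ν·ξ):
  V: 512.8 − 2(171.3) = 170.2
  U: 0 + 1(171.3) − 2(61.54) = 48.2
  Q: 0 + 1(61.54) = 61.54
Total out = 280 lbmol/h; y_U = 48.2 / 280 = 0.1722.

0.172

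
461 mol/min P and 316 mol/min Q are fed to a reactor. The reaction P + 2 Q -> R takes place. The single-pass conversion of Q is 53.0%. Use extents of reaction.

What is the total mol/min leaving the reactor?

610 mol/min

Q reacted = 0.53 × 316 = 167.5 mol/min; ν_Q = −2, so ξ = 167.5/2 = 83.74 mol/min.
Outlet amounts (n = n₀ + ν ξ):
  P: 461 − 1(83.74) = 377.3
  Q: 316 − 2(83.74) = 148.5
  R: 0 + 1(83.74) = 83.74
Total out = 377.3 + 148.5 + 83.74 = 609.5 mol/min.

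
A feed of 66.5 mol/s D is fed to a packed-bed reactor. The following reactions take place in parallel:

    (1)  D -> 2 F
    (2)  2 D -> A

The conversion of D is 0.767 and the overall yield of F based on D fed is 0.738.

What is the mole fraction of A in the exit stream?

Yield of F: 2ξ₁ / 66.5 = 0.738 → ξ₁ = 24.54 mol/s.
Conversion of D: 1ξ₁ + 2ξ₂ = 0.767 × 66.5 = 51.01 → ξ₂ = 13.23 mol/s.
Outlet amounts (n = n₀ + Σ ν·ξ):
  D: 66.5 − 1(24.54) − 2(13.23) = 15.49
  F: 0 + 2(24.54) = 49.08
  A: 0 + 1(13.23) = 13.23
Total out = 77.81 mol/s; y_A = 13.23 / 77.81 = 0.1701.

0.17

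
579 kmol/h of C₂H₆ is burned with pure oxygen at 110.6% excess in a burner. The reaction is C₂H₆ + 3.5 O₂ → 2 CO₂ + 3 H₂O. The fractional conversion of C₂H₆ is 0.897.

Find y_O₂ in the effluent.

0.48

Stoichiometric O₂ = 3.5 × 579 = 2026 kmol/h; O₂ fed = 2026 × 2.106 = 4268 kmol/h.
Fuel reacted = 0.897 × 579 → ξ = 519.4 kmol/h.
Outlet (n = n₀ + ν ξ):
  C₂H₆: 579 − 1(519.4) = 59.64
  O₂: 4268 − 3.5(519.4) = 2450
  CO₂: 0 + 2(519.4) = 1039
  H₂O: 0 + 3(519.4) = 1558
Total out = 5106 kmol/h; y_O₂ = 2450 / 5106 = 0.4798.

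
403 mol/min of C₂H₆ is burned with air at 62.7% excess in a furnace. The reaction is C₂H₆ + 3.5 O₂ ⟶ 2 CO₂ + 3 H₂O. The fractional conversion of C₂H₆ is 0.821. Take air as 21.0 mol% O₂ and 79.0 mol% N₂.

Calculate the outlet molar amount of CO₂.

Stoichiometric O₂ = 3.5 × 403 = 1410 mol/min; O₂ fed = 1410 × 1.627 = 2295 mol/min.
N₂ fed = 2295 × 79/21 = 8633 mol/min.
Fuel reacted = 0.821 × 403 → ξ = 330.9 mol/min.
Outlet (n = n₀ + ν ξ):
  C₂H₆: 403 − 1(330.9) = 72.14
  O₂: 2295 − 3.5(330.9) = 1137
  N₂: 8633 (inert)
  CO₂: 0 + 2(330.9) = 661.7
  H₂O: 0 + 3(330.9) = 992.6

662 mol/min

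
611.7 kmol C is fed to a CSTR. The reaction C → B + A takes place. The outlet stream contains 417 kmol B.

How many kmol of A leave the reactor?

417 kmol

For B: n = n₀ + 1ξ → 417 = 0 + 1ξ, giving ξ = 417 kmol.
Outlet amounts (n = n₀ + ν ξ):
  C: 611.7 − 1(417) = 194.7
  B: 0 + 1(417) = 417
  A: 0 + 1(417) = 417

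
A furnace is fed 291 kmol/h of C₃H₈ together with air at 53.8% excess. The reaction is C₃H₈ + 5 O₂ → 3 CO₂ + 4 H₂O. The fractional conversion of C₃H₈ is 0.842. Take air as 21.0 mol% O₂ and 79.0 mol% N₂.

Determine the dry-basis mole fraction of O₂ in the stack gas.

0.0992

Stoichiometric O₂ = 5 × 291 = 1455 kmol/h; O₂ fed = 1455 × 1.538 = 2238 kmol/h.
N₂ fed = 2238 × 79/21 = 8418 kmol/h.
Fuel reacted = 0.842 × 291 → ξ = 245 kmol/h.
Outlet (n = n₀ + ν ξ):
  C₃H₈: 291 − 1(245) = 45.98
  O₂: 2238 − 5(245) = 1013
  N₂: 8418 (inert)
  CO₂: 0 + 3(245) = 735.1
  H₂O: 0 + 4(245) = 980.1
Dry total = 10210 kmol/h; y_O₂ (dry) = 1013 / 10210 = 0.09916.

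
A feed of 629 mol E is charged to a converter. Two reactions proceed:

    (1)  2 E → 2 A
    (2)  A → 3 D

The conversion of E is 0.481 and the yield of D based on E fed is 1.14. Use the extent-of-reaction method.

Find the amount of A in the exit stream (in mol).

63.5 mol

Conversion of E: E consumed = 2ξ₁ = 0.481 × 629 → ξ₁ = 151.3 mol.
Yield of D: 3ξ₂ / 629 = 1.14 → ξ₂ = 239 mol.
Outlet amounts (n = n₀ + Σ ν·ξ):
  E: 629 − 2(151.3) = 326.5
  A: 0 + 2(151.3) − 1(239) = 63.53
  D: 0 + 3(239) = 717.1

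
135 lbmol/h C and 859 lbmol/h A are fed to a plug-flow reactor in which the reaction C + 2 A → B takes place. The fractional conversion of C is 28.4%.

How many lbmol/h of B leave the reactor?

C reacted = 0.284 × 135 = 38.34 lbmol/h; ν_C = −1, so ξ = 38.34/1 = 38.34 lbmol/h.
Outlet amounts (n = n₀ + ν ξ):
  C: 135 − 1(38.34) = 96.66
  A: 859 − 2(38.34) = 782.3
  B: 0 + 1(38.34) = 38.34

38.3 lbmol/h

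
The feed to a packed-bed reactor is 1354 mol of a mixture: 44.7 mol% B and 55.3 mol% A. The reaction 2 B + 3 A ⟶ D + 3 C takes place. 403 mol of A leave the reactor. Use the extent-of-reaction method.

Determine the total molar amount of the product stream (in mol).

1240 mol

For A: n = n₀ − 3ξ → 403 = 748.8 − 3ξ, giving ξ = 115.3 mol.
Outlet amounts (n = n₀ + ν ξ):
  B: 605.2 − 2(115.3) = 374.7
  A: 748.8 − 3(115.3) = 403
  D: 0 + 1(115.3) = 115.3
  C: 0 + 3(115.3) = 345.8
Total out = 374.7 + 403 + 115.3 + 345.8 = 1239 mol.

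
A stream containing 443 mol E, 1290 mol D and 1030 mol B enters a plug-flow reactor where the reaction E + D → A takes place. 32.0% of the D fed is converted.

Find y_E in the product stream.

0.0128

D reacted = 0.32 × 1290 = 412.8 mol; ν_D = −1, so ξ = 412.8/1 = 412.8 mol.
Outlet amounts (n = n₀ + ν ξ):
  E: 443 − 1(412.8) = 30.2
  D: 1290 − 1(412.8) = 877.2
  A: 0 + 1(412.8) = 412.8
  B: 1030 (inert)
Total out = 2350 mol; y_E = 30.2 / 2350 = 0.01285.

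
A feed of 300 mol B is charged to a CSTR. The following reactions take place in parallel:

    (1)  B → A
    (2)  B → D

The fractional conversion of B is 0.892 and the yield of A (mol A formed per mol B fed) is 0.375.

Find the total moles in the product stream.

Yield of A: 1ξ₁ / 300 = 0.375 → ξ₁ = 112.5 mol.
Conversion of B: 1ξ₁ + 1ξ₂ = 0.892 × 300 = 267.6 → ξ₂ = 155.1 mol.
Outlet amounts (n = n₀ + Σ ν·ξ):
  B: 300 − 1(112.5) − 1(155.1) = 32.4
  A: 0 + 1(112.5) = 112.5
  D: 0 + 1(155.1) = 155.1
Total out = 32.4 + 112.5 + 155.1 = 300 mol.

300 mol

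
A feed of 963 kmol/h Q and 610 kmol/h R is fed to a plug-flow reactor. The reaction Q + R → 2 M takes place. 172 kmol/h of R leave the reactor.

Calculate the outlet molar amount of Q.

525 kmol/h

For R: n = n₀ − 1ξ → 172 = 610 − 1ξ, giving ξ = 438 kmol/h.
Outlet amounts (n = n₀ + ν ξ):
  Q: 963 − 1(438) = 525
  R: 610 − 1(438) = 172
  M: 0 + 2(438) = 876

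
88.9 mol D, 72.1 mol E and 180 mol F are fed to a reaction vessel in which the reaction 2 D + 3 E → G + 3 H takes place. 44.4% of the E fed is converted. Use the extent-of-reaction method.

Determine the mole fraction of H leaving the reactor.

0.0969

E reacted = 0.444 × 72.1 = 32.01 mol; ν_E = −3, so ξ = 32.01/3 = 10.67 mol.
Outlet amounts (n = n₀ + ν ξ):
  D: 88.9 − 2(10.67) = 67.56
  E: 72.1 − 3(10.67) = 40.09
  G: 0 + 1(10.67) = 10.67
  H: 0 + 3(10.67) = 32.01
  F: 180 (inert)
Total out = 330.3 mol; y_H = 32.01 / 330.3 = 0.09691.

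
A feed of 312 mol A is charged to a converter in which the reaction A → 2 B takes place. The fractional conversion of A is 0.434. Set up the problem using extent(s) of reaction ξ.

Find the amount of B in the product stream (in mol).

271 mol

A reacted = 0.434 × 312 = 135.4 mol; ν_A = −1, so ξ = 135.4/1 = 135.4 mol.
Outlet amounts (n = n₀ + ν ξ):
  A: 312 − 1(135.4) = 176.6
  B: 0 + 2(135.4) = 270.8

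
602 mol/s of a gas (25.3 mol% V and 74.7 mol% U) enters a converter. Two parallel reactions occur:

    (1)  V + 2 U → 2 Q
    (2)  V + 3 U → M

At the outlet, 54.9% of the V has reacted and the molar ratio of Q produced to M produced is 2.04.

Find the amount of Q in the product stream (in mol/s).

Conversion of V: V consumed = 0.549 × 152.3 = 83.62 mol/s = 1ξ₁ + 1ξ₂.
Selectivity: 2ξ₁ / (1ξ₂) = 2.04 → ξ₁ = 1.02 ξ₂.
Substitute: (1·1.02 + 1) ξ₂ = 83.62 → ξ₂ = 41.39 mol/s, ξ₁ = 42.22 mol/s.
Outlet amounts (n = n₀ + Σ ν·ξ):
  V: 152.3 − 1(42.22) − 1(41.39) = 68.69
  U: 449.7 − 2(42.22) − 3(41.39) = 241.1
  Q: 0 + 2(42.22) = 84.44
  M: 0 + 1(41.39) = 41.39

84.4 mol/s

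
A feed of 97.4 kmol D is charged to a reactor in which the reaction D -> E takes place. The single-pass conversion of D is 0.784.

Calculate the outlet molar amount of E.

D reacted = 0.784 × 97.4 = 76.36 kmol; ν_D = −1, so ξ = 76.36/1 = 76.36 kmol.
Outlet amounts (n = n₀ + ν ξ):
  D: 97.4 − 1(76.36) = 21.04
  E: 0 + 1(76.36) = 76.36

76.4 kmol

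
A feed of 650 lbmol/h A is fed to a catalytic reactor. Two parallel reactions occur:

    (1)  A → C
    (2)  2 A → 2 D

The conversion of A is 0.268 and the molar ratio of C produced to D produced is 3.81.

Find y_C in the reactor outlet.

Conversion of A: A consumed = 0.268 × 650 = 174.2 lbmol/h = 1ξ₁ + 2ξ₂.
Selectivity: 1ξ₁ / (2ξ₂) = 3.81 → ξ₁ = 7.62 ξ₂.
Substitute: (1·7.62 + 2) ξ₂ = 174.2 → ξ₂ = 18.11 lbmol/h, ξ₁ = 138 lbmol/h.
Outlet amounts (n = n₀ + Σ ν·ξ):
  A: 650 − 1(138) − 2(18.11) = 475.8
  C: 0 + 1(138) = 138
  D: 0 + 2(18.11) = 36.22
Total out = 650 lbmol/h; y_C = 138 / 650 = 0.2123.

0.212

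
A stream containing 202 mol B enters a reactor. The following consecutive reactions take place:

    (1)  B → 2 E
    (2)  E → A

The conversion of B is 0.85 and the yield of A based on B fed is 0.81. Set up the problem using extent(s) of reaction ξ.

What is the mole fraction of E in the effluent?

0.481

Conversion of B: B consumed = 1ξ₁ = 0.85 × 202 → ξ₁ = 171.7 mol.
Yield of A: 1ξ₂ / 202 = 0.81 → ξ₂ = 163.6 mol.
Outlet amounts (n = n₀ + Σ ν·ξ):
  B: 202 − 1(171.7) = 30.3
  E: 0 + 2(171.7) − 1(163.6) = 179.8
  A: 0 + 1(163.6) = 163.6
Total out = 373.7 mol; y_E = 179.8 / 373.7 = 0.4811.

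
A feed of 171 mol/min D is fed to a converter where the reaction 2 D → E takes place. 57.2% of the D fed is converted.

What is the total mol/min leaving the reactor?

D reacted = 0.572 × 171 = 97.81 mol/min; ν_D = −2, so ξ = 97.81/2 = 48.91 mol/min.
Outlet amounts (n = n₀ + ν ξ):
  D: 171 − 2(48.91) = 73.19
  E: 0 + 1(48.91) = 48.91
Total out = 73.19 + 48.91 = 122.1 mol/min.

122 mol/min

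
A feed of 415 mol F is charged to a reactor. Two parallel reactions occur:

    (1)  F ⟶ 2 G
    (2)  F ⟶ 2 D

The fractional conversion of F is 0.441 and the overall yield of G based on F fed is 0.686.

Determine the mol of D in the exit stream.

81.3 mol

Yield of G: 2ξ₁ / 415 = 0.686 → ξ₁ = 142.3 mol.
Conversion of F: 1ξ₁ + 1ξ₂ = 0.441 × 415 = 183 → ξ₂ = 40.67 mol.
Outlet amounts (n = n₀ + Σ ν·ξ):
  F: 415 − 1(142.3) − 1(40.67) = 232
  G: 0 + 2(142.3) = 284.7
  D: 0 + 2(40.67) = 81.34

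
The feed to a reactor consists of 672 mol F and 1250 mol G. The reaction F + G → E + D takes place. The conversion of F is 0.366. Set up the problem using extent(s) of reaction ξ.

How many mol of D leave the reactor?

F reacted = 0.366 × 672 = 246 mol; ν_F = −1, so ξ = 246/1 = 246 mol.
Outlet amounts (n = n₀ + ν ξ):
  F: 672 − 1(246) = 426
  G: 1250 − 1(246) = 1004
  E: 0 + 1(246) = 246
  D: 0 + 1(246) = 246

246 mol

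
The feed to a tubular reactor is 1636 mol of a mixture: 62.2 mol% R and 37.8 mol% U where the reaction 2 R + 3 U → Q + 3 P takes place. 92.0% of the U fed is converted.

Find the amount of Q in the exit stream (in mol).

U reacted = 0.92 × 618.4 = 568.9 mol; ν_U = −3, so ξ = 568.9/3 = 189.6 mol.
Outlet amounts (n = n₀ + ν ξ):
  R: 1018 − 2(189.6) = 638.3
  U: 618.4 − 3(189.6) = 49.47
  Q: 0 + 1(189.6) = 189.6
  P: 0 + 3(189.6) = 568.9

190 mol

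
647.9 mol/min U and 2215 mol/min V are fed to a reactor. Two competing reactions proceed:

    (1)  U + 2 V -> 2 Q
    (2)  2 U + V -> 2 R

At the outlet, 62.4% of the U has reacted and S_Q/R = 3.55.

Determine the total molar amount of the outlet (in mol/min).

Conversion of U: U consumed = 0.624 × 647.9 = 404.3 mol/min = 1ξ₁ + 2ξ₂.
Selectivity: 2ξ₁ / (2ξ₂) = 3.55 → ξ₁ = 3.55 ξ₂.
Substitute: (1·3.55 + 2) ξ₂ = 404.3 → ξ₂ = 72.84 mol/min, ξ₁ = 258.6 mol/min.
Outlet amounts (n = n₀ + Σ ν·ξ):
  U: 647.9 − 1(258.6) − 2(72.84) = 243.6
  V: 2215 − 2(258.6) − 1(72.84) = 1625
  Q: 0 + 2(258.6) = 517.2
  R: 0 + 2(72.84) = 145.7
Total out = 243.6 + 1625 + 517.2 + 145.7 = 2531 mol/min.

2530 mol/min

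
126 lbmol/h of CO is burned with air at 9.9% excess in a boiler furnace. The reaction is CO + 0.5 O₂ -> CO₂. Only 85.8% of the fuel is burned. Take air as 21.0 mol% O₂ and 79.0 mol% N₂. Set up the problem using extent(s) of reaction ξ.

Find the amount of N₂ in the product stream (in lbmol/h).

Stoichiometric O₂ = 0.5 × 126 = 63 lbmol/h; O₂ fed = 63 × 1.099 = 69.24 lbmol/h.
N₂ fed = 69.24 × 79/21 = 260.5 lbmol/h.
Fuel reacted = 0.858 × 126 → ξ = 108.1 lbmol/h.
Outlet (n = n₀ + ν ξ):
  CO: 126 − 1(108.1) = 17.89
  O₂: 69.24 − 0.5(108.1) = 15.18
  N₂: 260.5 (inert)
  CO₂: 0 + 1(108.1) = 108.1

260 lbmol/h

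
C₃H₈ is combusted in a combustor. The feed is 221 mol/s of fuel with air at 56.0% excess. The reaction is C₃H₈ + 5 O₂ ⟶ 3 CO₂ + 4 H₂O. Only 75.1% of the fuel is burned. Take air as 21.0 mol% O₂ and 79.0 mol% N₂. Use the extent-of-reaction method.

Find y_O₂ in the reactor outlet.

Stoichiometric O₂ = 5 × 221 = 1105 mol/s; O₂ fed = 1105 × 1.560 = 1724 mol/s.
N₂ fed = 1724 × 79/21 = 6485 mol/s.
Fuel reacted = 0.751 × 221 → ξ = 166 mol/s.
Outlet (n = n₀ + ν ξ):
  C₃H₈: 221 − 1(166) = 55.03
  O₂: 1724 − 5(166) = 893.9
  N₂: 6485 (inert)
  CO₂: 0 + 3(166) = 497.9
  H₂O: 0 + 4(166) = 663.9
Total out = 8596 mol/s; y_O₂ = 893.9 / 8596 = 0.104.

0.104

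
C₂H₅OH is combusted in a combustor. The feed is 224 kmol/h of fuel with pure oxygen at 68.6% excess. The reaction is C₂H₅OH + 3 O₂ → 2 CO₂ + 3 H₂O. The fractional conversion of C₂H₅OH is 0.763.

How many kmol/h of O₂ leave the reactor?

620 kmol/h

Stoichiometric O₂ = 3 × 224 = 672 kmol/h; O₂ fed = 672 × 1.686 = 1133 kmol/h.
Fuel reacted = 0.763 × 224 → ξ = 170.9 kmol/h.
Outlet (n = n₀ + ν ξ):
  C₂H₅OH: 224 − 1(170.9) = 53.09
  O₂: 1133 − 3(170.9) = 620.3
  CO₂: 0 + 2(170.9) = 341.8
  H₂O: 0 + 3(170.9) = 512.7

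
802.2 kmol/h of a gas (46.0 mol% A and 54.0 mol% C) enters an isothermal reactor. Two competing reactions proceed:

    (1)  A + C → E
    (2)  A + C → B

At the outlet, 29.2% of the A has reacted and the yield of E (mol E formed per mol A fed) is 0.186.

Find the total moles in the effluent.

Yield of E: 1ξ₁ / 369 = 0.186 → ξ₁ = 68.64 kmol/h.
Conversion of A: 1ξ₁ + 1ξ₂ = 0.292 × 369 = 107.8 → ξ₂ = 39.12 kmol/h.
Outlet amounts (n = n₀ + Σ ν·ξ):
  A: 369 − 1(68.64) − 1(39.12) = 261.3
  C: 433.2 − 1(68.64) − 1(39.12) = 325.4
  E: 0 + 1(68.64) = 68.64
  B: 0 + 1(39.12) = 39.12
Total out = 261.3 + 325.4 + 68.64 + 39.12 = 694.4 kmol/h.

694 kmol/h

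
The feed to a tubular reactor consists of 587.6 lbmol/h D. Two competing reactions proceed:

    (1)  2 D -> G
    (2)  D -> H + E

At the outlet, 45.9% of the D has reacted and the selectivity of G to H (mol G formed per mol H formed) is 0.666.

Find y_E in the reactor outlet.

0.185

Conversion of D: D consumed = 0.459 × 587.6 = 269.7 lbmol/h = 2ξ₁ + 1ξ₂.
Selectivity: 1ξ₁ / (1ξ₂) = 0.666 → ξ₁ = 0.666 ξ₂.
Substitute: (2·0.666 + 1) ξ₂ = 269.7 → ξ₂ = 115.7 lbmol/h, ξ₁ = 77.03 lbmol/h.
Outlet amounts (n = n₀ + Σ ν·ξ):
  D: 587.6 − 2(77.03) − 1(115.7) = 317.9
  G: 0 + 1(77.03) = 77.03
  H: 0 + 1(115.7) = 115.7
  E: 0 + 1(115.7) = 115.7
Total out = 626.2 lbmol/h; y_E = 115.7 / 626.2 = 0.1847.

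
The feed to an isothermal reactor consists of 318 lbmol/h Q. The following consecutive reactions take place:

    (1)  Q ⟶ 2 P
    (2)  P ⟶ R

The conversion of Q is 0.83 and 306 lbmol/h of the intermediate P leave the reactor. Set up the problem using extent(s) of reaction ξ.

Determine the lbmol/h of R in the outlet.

Conversion of Q: Q consumed = 1ξ₁ = 0.83 × 318 → ξ₁ = 263.9 lbmol/h.
P balance: n_P = 0 + 2ξ₁ − 1ξ₂ = 306 → ξ₂ = (2·263.9 − 306)/1 = 221.9 lbmol/h.
Outlet amounts (n = n₀ + Σ ν·ξ):
  Q: 318 − 1(263.9) = 54.06
  P: 0 + 2(263.9) − 1(221.9) = 306
  R: 0 + 1(221.9) = 221.9

222 lbmol/h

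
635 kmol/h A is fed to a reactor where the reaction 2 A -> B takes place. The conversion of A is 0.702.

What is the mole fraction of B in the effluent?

A reacted = 0.702 × 635 = 445.8 kmol/h; ν_A = −2, so ξ = 445.8/2 = 222.9 kmol/h.
Outlet amounts (n = n₀ + ν ξ):
  A: 635 − 2(222.9) = 189.2
  B: 0 + 1(222.9) = 222.9
Total out = 412.1 kmol/h; y_B = 222.9 / 412.1 = 0.5408.

0.541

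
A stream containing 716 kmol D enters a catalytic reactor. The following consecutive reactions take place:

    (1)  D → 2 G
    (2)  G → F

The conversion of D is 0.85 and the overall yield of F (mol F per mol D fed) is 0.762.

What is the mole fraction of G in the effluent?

Conversion of D: D consumed = 1ξ₁ = 0.85 × 716 → ξ₁ = 608.6 kmol.
Yield of F: 1ξ₂ / 716 = 0.762 → ξ₂ = 545.6 kmol.
Outlet amounts (n = n₀ + Σ ν·ξ):
  D: 716 − 1(608.6) = 107.4
  G: 0 + 2(608.6) − 1(545.6) = 671.6
  F: 0 + 1(545.6) = 545.6
Total out = 1325 kmol; y_G = 671.6 / 1325 = 0.507.

0.507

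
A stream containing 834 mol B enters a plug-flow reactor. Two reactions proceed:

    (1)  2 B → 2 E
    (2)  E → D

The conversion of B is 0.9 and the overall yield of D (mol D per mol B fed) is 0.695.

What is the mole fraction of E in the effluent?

0.205

Conversion of B: B consumed = 2ξ₁ = 0.9 × 834 → ξ₁ = 375.3 mol.
Yield of D: 1ξ₂ / 834 = 0.695 → ξ₂ = 579.6 mol.
Outlet amounts (n = n₀ + Σ ν·ξ):
  B: 834 − 2(375.3) = 83.4
  E: 0 + 2(375.3) − 1(579.6) = 171
  D: 0 + 1(579.6) = 579.6
Total out = 834 mol; y_E = 171 / 834 = 0.205.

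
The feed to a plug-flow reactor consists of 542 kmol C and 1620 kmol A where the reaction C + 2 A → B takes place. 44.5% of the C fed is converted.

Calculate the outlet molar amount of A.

1140 kmol

C reacted = 0.445 × 542 = 241.2 kmol; ν_C = −1, so ξ = 241.2/1 = 241.2 kmol.
Outlet amounts (n = n₀ + ν ξ):
  C: 542 − 1(241.2) = 300.8
  A: 1620 − 2(241.2) = 1138
  B: 0 + 1(241.2) = 241.2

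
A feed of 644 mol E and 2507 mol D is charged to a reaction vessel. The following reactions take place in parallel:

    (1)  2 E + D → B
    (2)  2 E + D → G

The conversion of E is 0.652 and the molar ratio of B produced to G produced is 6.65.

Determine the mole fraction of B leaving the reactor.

0.0668

Conversion of E: E consumed = 0.652 × 644 = 419.9 mol = 2ξ₁ + 2ξ₂.
Selectivity: 1ξ₁ / (1ξ₂) = 6.65 → ξ₁ = 6.65 ξ₂.
Substitute: (2·6.65 + 2) ξ₂ = 419.9 → ξ₂ = 27.44 mol, ξ₁ = 182.5 mol.
Outlet amounts (n = n₀ + Σ ν·ξ):
  E: 644 − 2(182.5) − 2(27.44) = 224.1
  D: 2507 − 1(182.5) − 1(27.44) = 2297
  B: 0 + 1(182.5) = 182.5
  G: 0 + 1(27.44) = 27.44
Total out = 2731 mol; y_B = 182.5 / 2731 = 0.06682.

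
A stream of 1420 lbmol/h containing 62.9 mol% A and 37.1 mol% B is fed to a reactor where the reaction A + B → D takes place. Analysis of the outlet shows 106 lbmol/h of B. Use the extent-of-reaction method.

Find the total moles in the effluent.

999 lbmol/h

For B: n = n₀ − 1ξ → 106 = 526.8 − 1ξ, giving ξ = 420.8 lbmol/h.
Outlet amounts (n = n₀ + ν ξ):
  A: 893.2 − 1(420.8) = 472.4
  B: 526.8 − 1(420.8) = 106
  D: 0 + 1(420.8) = 420.8
Total out = 472.4 + 106 + 420.8 = 999.2 lbmol/h.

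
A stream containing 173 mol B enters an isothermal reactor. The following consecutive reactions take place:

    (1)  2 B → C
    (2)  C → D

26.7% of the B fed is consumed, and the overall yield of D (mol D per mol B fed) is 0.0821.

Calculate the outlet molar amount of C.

Conversion of B: B consumed = 2ξ₁ = 0.267 × 173 → ξ₁ = 23.1 mol.
Yield of D: 1ξ₂ / 173 = 0.0821 → ξ₂ = 14.2 mol.
Outlet amounts (n = n₀ + Σ ν·ξ):
  B: 173 − 2(23.1) = 126.8
  C: 0 + 1(23.1) − 1(14.2) = 8.892
  D: 0 + 1(14.2) = 14.2

8.89 mol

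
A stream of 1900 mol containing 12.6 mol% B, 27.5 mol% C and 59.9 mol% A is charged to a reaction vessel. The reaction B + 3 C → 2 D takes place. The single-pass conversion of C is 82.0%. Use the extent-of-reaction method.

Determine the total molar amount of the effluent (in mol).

1610 mol

C reacted = 0.82 × 522.5 = 428.4 mol; ν_C = −3, so ξ = 428.4/3 = 142.8 mol.
Outlet amounts (n = n₀ + ν ξ):
  B: 239.4 − 1(142.8) = 96.58
  C: 522.5 − 3(142.8) = 94.05
  D: 0 + 2(142.8) = 285.6
  A: 1138 (inert)
Total out = 96.58 + 94.05 + 285.6 + 1138 = 1614 mol.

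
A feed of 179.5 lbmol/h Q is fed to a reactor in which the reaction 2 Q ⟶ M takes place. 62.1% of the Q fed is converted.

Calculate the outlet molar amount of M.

55.7 lbmol/h

Q reacted = 0.621 × 179.5 = 111.5 lbmol/h; ν_Q = −2, so ξ = 111.5/2 = 55.73 lbmol/h.
Outlet amounts (n = n₀ + ν ξ):
  Q: 179.5 − 2(55.73) = 68.03
  M: 0 + 1(55.73) = 55.73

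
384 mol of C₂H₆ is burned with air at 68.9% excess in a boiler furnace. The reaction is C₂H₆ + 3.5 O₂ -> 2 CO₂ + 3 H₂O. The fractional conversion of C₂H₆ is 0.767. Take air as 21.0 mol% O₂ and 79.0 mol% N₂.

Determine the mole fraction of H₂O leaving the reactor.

Stoichiometric O₂ = 3.5 × 384 = 1344 mol; O₂ fed = 1344 × 1.689 = 2270 mol.
N₂ fed = 2270 × 79/21 = 8540 mol.
Fuel reacted = 0.767 × 384 → ξ = 294.5 mol.
Outlet (n = n₀ + ν ξ):
  C₂H₆: 384 − 1(294.5) = 89.47
  O₂: 2270 − 3.5(294.5) = 1239
  N₂: 8540 (inert)
  CO₂: 0 + 2(294.5) = 589.1
  H₂O: 0 + 3(294.5) = 883.6
Total out = 11340 mol; y_H₂O = 883.6 / 11340 = 0.07791.

0.0779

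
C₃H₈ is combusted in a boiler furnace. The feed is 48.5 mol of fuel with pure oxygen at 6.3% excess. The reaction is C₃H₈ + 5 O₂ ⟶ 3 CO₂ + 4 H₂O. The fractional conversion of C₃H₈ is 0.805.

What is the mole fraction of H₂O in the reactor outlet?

Stoichiometric O₂ = 5 × 48.5 = 242.5 mol; O₂ fed = 242.5 × 1.063 = 257.8 mol.
Fuel reacted = 0.805 × 48.5 → ξ = 39.04 mol.
Outlet (n = n₀ + ν ξ):
  C₃H₈: 48.5 − 1(39.04) = 9.457
  O₂: 257.8 − 5(39.04) = 62.56
  CO₂: 0 + 3(39.04) = 117.1
  H₂O: 0 + 4(39.04) = 156.2
Total out = 345.3 mol; y_H₂O = 156.2 / 345.3 = 0.4522.

0.452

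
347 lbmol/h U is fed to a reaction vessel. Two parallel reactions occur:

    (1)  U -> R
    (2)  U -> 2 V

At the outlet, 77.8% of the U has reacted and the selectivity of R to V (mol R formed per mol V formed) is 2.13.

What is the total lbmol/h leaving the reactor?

Conversion of U: U consumed = 0.778 × 347 = 270 lbmol/h = 1ξ₁ + 1ξ₂.
Selectivity: 1ξ₁ / (2ξ₂) = 2.13 → ξ₁ = 4.26 ξ₂.
Substitute: (1·4.26 + 1) ξ₂ = 270 → ξ₂ = 51.32 lbmol/h, ξ₁ = 218.6 lbmol/h.
Outlet amounts (n = n₀ + Σ ν·ξ):
  U: 347 − 1(218.6) − 1(51.32) = 77.03
  R: 0 + 1(218.6) = 218.6
  V: 0 + 2(51.32) = 102.6
Total out = 77.03 + 218.6 + 102.6 = 398.3 lbmol/h.

398 lbmol/h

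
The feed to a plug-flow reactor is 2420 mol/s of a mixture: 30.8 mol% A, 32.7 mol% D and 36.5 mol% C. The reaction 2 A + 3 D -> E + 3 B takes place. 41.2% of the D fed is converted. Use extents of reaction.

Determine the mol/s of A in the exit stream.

D reacted = 0.412 × 791.3 = 326 mol/s; ν_D = −3, so ξ = 326/3 = 108.7 mol/s.
Outlet amounts (n = n₀ + ν ξ):
  A: 745.4 − 2(108.7) = 528
  D: 791.3 − 3(108.7) = 465.3
  E: 0 + 1(108.7) = 108.7
  B: 0 + 3(108.7) = 326
  C: 883.3 (inert)

528 mol/s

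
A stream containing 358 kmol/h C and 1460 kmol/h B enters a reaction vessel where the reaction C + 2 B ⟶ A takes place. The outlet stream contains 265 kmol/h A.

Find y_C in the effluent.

For A: n = n₀ + 1ξ → 265 = 0 + 1ξ, giving ξ = 265 kmol/h.
Outlet amounts (n = n₀ + ν ξ):
  C: 358 − 1(265) = 93
  B: 1460 − 2(265) = 930
  A: 0 + 1(265) = 265
Total out = 1288 kmol/h; y_C = 93 / 1288 = 0.0722.

0.0722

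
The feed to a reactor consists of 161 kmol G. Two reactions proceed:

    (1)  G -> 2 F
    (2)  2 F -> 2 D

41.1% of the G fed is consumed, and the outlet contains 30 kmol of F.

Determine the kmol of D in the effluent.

102 kmol

Conversion of G: G consumed = 1ξ₁ = 0.411 × 161 → ξ₁ = 66.17 kmol.
F balance: n_F = 0 + 2ξ₁ − 2ξ₂ = 30 → ξ₂ = (2·66.17 − 30)/2 = 51.17 kmol.
Outlet amounts (n = n₀ + Σ ν·ξ):
  G: 161 − 1(66.17) = 94.83
  F: 0 + 2(66.17) − 2(51.17) = 30
  D: 0 + 2(51.17) = 102.3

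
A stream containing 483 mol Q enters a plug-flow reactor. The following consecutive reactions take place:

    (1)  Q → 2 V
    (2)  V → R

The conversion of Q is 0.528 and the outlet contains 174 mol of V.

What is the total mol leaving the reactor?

738 mol

Conversion of Q: Q consumed = 1ξ₁ = 0.528 × 483 → ξ₁ = 255 mol.
V balance: n_V = 0 + 2ξ₁ − 1ξ₂ = 174 → ξ₂ = (2·255 − 174)/1 = 336 mol.
Outlet amounts (n = n₀ + Σ ν·ξ):
  Q: 483 − 1(255) = 228
  V: 0 + 2(255) − 1(336) = 174
  R: 0 + 1(336) = 336
Total out = 228 + 174 + 336 = 738 mol.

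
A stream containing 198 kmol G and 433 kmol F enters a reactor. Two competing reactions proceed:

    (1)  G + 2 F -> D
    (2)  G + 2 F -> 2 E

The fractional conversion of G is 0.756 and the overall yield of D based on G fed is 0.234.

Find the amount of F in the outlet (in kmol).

134 kmol

Yield of D: 1ξ₁ / 198 = 0.234 → ξ₁ = 46.33 kmol.
Conversion of G: 1ξ₁ + 1ξ₂ = 0.756 × 198 = 149.7 → ξ₂ = 103.4 kmol.
Outlet amounts (n = n₀ + Σ ν·ξ):
  G: 198 − 1(46.33) − 1(103.4) = 48.31
  F: 433 − 2(46.33) − 2(103.4) = 133.6
  D: 0 + 1(46.33) = 46.33
  E: 0 + 2(103.4) = 206.7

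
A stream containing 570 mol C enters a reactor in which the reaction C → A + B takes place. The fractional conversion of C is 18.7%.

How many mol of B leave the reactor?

107 mol

C reacted = 0.187 × 570 = 106.6 mol; ν_C = −1, so ξ = 106.6/1 = 106.6 mol.
Outlet amounts (n = n₀ + ν ξ):
  C: 570 − 1(106.6) = 463.4
  A: 0 + 1(106.6) = 106.6
  B: 0 + 1(106.6) = 106.6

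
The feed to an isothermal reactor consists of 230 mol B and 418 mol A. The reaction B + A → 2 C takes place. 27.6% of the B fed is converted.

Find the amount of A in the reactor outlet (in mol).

B reacted = 0.276 × 230 = 63.48 mol; ν_B = −1, so ξ = 63.48/1 = 63.48 mol.
Outlet amounts (n = n₀ + ν ξ):
  B: 230 − 1(63.48) = 166.5
  A: 418 − 1(63.48) = 354.5
  C: 0 + 2(63.48) = 127

355 mol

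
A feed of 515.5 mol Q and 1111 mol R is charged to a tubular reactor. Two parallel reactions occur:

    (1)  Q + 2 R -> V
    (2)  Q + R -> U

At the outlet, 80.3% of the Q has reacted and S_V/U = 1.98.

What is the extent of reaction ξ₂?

Conversion of Q: Q consumed = 0.803 × 515.5 = 413.9 mol = 1ξ₁ + 1ξ₂.
Selectivity: 1ξ₁ / (1ξ₂) = 1.98 → ξ₁ = 1.98 ξ₂.
Substitute: (1·1.98 + 1) ξ₂ = 413.9 → ξ₂ = 138.9 mol, ξ₁ = 275 mol.
Outlet amounts (n = n₀ + Σ ν·ξ):
  Q: 515.5 − 1(275) − 1(138.9) = 101.6
  R: 1111 − 2(275) − 1(138.9) = 422
  V: 0 + 1(275) = 275
  U: 0 + 1(138.9) = 138.9

ξ₂ = 139 mol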